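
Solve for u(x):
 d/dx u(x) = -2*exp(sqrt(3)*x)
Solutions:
 u(x) = C1 - 2*sqrt(3)*exp(sqrt(3)*x)/3


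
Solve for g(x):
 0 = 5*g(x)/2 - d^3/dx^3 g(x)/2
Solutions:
 g(x) = C3*exp(5^(1/3)*x) + (C1*sin(sqrt(3)*5^(1/3)*x/2) + C2*cos(sqrt(3)*5^(1/3)*x/2))*exp(-5^(1/3)*x/2)


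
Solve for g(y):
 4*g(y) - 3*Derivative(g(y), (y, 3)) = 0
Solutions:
 g(y) = C3*exp(6^(2/3)*y/3) + (C1*sin(2^(2/3)*3^(1/6)*y/2) + C2*cos(2^(2/3)*3^(1/6)*y/2))*exp(-6^(2/3)*y/6)


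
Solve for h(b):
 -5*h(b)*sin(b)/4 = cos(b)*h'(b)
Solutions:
 h(b) = C1*cos(b)^(5/4)


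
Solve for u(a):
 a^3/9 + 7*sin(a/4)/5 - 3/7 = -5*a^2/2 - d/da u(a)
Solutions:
 u(a) = C1 - a^4/36 - 5*a^3/6 + 3*a/7 + 28*cos(a/4)/5


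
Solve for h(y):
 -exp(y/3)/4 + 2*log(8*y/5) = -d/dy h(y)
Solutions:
 h(y) = C1 - 2*y*log(y) + 2*y*(-3*log(2) + 1 + log(5)) + 3*exp(y/3)/4


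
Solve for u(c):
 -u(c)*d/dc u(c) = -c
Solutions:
 u(c) = -sqrt(C1 + c^2)
 u(c) = sqrt(C1 + c^2)


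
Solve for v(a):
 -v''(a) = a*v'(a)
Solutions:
 v(a) = C1 + C2*erf(sqrt(2)*a/2)


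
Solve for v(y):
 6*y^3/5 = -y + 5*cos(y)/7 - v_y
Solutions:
 v(y) = C1 - 3*y^4/10 - y^2/2 + 5*sin(y)/7


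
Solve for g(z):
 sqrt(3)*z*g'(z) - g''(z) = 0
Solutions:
 g(z) = C1 + C2*erfi(sqrt(2)*3^(1/4)*z/2)


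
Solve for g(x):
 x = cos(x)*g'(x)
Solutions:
 g(x) = C1 + Integral(x/cos(x), x)


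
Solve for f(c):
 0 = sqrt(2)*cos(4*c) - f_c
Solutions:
 f(c) = C1 + sqrt(2)*sin(4*c)/4


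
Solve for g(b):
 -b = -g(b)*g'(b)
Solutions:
 g(b) = -sqrt(C1 + b^2)
 g(b) = sqrt(C1 + b^2)


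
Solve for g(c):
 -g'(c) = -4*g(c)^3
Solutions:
 g(c) = -sqrt(2)*sqrt(-1/(C1 + 4*c))/2
 g(c) = sqrt(2)*sqrt(-1/(C1 + 4*c))/2


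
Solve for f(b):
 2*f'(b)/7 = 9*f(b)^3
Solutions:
 f(b) = -sqrt(-1/(C1 + 63*b))
 f(b) = sqrt(-1/(C1 + 63*b))


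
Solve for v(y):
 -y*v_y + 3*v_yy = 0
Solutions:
 v(y) = C1 + C2*erfi(sqrt(6)*y/6)


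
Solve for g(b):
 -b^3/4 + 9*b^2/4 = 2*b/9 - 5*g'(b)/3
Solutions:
 g(b) = C1 + 3*b^4/80 - 9*b^3/20 + b^2/15


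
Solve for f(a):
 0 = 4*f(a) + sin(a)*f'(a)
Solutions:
 f(a) = C1*(cos(a)^2 + 2*cos(a) + 1)/(cos(a)^2 - 2*cos(a) + 1)


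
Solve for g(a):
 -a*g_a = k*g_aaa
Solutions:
 g(a) = C1 + Integral(C2*airyai(a*(-1/k)^(1/3)) + C3*airybi(a*(-1/k)^(1/3)), a)


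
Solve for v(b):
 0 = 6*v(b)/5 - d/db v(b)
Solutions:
 v(b) = C1*exp(6*b/5)


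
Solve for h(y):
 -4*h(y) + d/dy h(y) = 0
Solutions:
 h(y) = C1*exp(4*y)


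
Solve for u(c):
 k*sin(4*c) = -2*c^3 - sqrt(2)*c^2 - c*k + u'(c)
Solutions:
 u(c) = C1 + c^4/2 + sqrt(2)*c^3/3 + c^2*k/2 - k*cos(4*c)/4


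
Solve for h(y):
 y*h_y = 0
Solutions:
 h(y) = C1


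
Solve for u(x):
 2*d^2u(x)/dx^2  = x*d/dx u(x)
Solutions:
 u(x) = C1 + C2*erfi(x/2)


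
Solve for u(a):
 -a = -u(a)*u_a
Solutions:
 u(a) = -sqrt(C1 + a^2)
 u(a) = sqrt(C1 + a^2)


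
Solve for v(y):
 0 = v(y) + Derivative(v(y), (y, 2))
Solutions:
 v(y) = C1*sin(y) + C2*cos(y)


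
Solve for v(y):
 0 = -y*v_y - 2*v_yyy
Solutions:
 v(y) = C1 + Integral(C2*airyai(-2^(2/3)*y/2) + C3*airybi(-2^(2/3)*y/2), y)


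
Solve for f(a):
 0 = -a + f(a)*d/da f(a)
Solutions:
 f(a) = -sqrt(C1 + a^2)
 f(a) = sqrt(C1 + a^2)


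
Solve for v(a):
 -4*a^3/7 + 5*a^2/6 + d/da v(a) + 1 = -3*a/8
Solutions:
 v(a) = C1 + a^4/7 - 5*a^3/18 - 3*a^2/16 - a


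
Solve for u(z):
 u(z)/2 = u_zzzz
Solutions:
 u(z) = C1*exp(-2^(3/4)*z/2) + C2*exp(2^(3/4)*z/2) + C3*sin(2^(3/4)*z/2) + C4*cos(2^(3/4)*z/2)


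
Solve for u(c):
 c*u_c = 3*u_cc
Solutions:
 u(c) = C1 + C2*erfi(sqrt(6)*c/6)


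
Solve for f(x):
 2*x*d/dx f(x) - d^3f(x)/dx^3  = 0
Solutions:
 f(x) = C1 + Integral(C2*airyai(2^(1/3)*x) + C3*airybi(2^(1/3)*x), x)


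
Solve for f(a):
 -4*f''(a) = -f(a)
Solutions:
 f(a) = C1*exp(-a/2) + C2*exp(a/2)


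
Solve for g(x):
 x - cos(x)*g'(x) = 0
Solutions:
 g(x) = C1 + Integral(x/cos(x), x)


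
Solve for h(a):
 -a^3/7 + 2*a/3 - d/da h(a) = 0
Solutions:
 h(a) = C1 - a^4/28 + a^2/3


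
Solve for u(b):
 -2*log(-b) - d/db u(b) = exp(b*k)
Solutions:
 u(b) = C1 - 2*b*log(-b) + 2*b + Piecewise((-exp(b*k)/k, Ne(k, 0)), (-b, True))


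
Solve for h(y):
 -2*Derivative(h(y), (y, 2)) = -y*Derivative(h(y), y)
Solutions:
 h(y) = C1 + C2*erfi(y/2)


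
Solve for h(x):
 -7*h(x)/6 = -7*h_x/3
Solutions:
 h(x) = C1*exp(x/2)


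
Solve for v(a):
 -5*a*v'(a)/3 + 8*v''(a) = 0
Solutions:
 v(a) = C1 + C2*erfi(sqrt(15)*a/12)


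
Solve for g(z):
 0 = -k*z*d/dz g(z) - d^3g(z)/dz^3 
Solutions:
 g(z) = C1 + Integral(C2*airyai(z*(-k)^(1/3)) + C3*airybi(z*(-k)^(1/3)), z)


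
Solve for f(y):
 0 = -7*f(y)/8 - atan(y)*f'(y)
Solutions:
 f(y) = C1*exp(-7*Integral(1/atan(y), y)/8)


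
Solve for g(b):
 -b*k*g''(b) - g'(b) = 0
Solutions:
 g(b) = C1 + b^(((re(k) - 1)*re(k) + im(k)^2)/(re(k)^2 + im(k)^2))*(C2*sin(log(b)*Abs(im(k))/(re(k)^2 + im(k)^2)) + C3*cos(log(b)*im(k)/(re(k)^2 + im(k)^2)))


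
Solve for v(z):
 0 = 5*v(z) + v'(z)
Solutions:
 v(z) = C1*exp(-5*z)


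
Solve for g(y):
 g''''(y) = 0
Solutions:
 g(y) = C1 + C2*y + C3*y^2 + C4*y^3


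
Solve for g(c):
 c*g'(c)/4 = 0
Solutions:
 g(c) = C1


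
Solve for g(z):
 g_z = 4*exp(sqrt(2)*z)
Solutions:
 g(z) = C1 + 2*sqrt(2)*exp(sqrt(2)*z)


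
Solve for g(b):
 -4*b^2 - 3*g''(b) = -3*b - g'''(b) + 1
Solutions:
 g(b) = C1 + C2*b + C3*exp(3*b) - b^4/9 + b^3/54 - 4*b^2/27


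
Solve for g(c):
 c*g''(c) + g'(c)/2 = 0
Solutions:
 g(c) = C1 + C2*sqrt(c)


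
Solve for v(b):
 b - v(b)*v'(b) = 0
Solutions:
 v(b) = -sqrt(C1 + b^2)
 v(b) = sqrt(C1 + b^2)


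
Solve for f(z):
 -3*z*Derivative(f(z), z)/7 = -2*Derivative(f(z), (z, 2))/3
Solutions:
 f(z) = C1 + C2*erfi(3*sqrt(7)*z/14)


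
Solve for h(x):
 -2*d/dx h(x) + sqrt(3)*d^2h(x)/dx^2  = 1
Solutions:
 h(x) = C1 + C2*exp(2*sqrt(3)*x/3) - x/2


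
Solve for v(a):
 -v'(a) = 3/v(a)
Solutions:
 v(a) = -sqrt(C1 - 6*a)
 v(a) = sqrt(C1 - 6*a)


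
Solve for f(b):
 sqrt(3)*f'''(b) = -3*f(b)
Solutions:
 f(b) = C3*exp(-3^(1/6)*b) + (C1*sin(3^(2/3)*b/2) + C2*cos(3^(2/3)*b/2))*exp(3^(1/6)*b/2)


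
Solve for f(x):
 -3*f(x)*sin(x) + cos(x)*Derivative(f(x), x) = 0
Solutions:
 f(x) = C1/cos(x)^3


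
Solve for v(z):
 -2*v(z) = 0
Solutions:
 v(z) = 0


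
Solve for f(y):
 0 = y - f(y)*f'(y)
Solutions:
 f(y) = -sqrt(C1 + y^2)
 f(y) = sqrt(C1 + y^2)


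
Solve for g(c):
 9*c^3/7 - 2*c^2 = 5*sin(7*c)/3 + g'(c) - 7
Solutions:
 g(c) = C1 + 9*c^4/28 - 2*c^3/3 + 7*c + 5*cos(7*c)/21


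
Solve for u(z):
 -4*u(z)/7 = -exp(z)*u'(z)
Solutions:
 u(z) = C1*exp(-4*exp(-z)/7)


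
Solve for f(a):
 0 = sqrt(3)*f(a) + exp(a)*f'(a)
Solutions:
 f(a) = C1*exp(sqrt(3)*exp(-a))


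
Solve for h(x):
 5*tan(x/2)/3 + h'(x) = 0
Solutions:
 h(x) = C1 + 10*log(cos(x/2))/3


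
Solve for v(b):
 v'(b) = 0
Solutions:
 v(b) = C1


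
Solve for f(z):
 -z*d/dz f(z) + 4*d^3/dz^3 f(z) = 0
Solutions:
 f(z) = C1 + Integral(C2*airyai(2^(1/3)*z/2) + C3*airybi(2^(1/3)*z/2), z)


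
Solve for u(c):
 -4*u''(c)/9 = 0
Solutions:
 u(c) = C1 + C2*c


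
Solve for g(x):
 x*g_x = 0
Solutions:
 g(x) = C1


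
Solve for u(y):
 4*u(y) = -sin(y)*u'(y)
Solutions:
 u(y) = C1*(cos(y)^2 + 2*cos(y) + 1)/(cos(y)^2 - 2*cos(y) + 1)


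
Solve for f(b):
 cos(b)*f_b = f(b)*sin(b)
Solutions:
 f(b) = C1/cos(b)


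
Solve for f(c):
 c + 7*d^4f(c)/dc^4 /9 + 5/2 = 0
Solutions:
 f(c) = C1 + C2*c + C3*c^2 + C4*c^3 - 3*c^5/280 - 15*c^4/112


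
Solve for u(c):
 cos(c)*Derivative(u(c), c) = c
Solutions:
 u(c) = C1 + Integral(c/cos(c), c)


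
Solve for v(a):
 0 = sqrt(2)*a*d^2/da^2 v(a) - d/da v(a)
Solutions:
 v(a) = C1 + C2*a^(sqrt(2)/2 + 1)


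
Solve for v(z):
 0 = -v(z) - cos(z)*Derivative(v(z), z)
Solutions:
 v(z) = C1*sqrt(sin(z) - 1)/sqrt(sin(z) + 1)


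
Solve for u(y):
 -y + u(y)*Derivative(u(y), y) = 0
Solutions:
 u(y) = -sqrt(C1 + y^2)
 u(y) = sqrt(C1 + y^2)


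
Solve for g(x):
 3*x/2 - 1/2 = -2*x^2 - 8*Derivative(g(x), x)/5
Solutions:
 g(x) = C1 - 5*x^3/12 - 15*x^2/32 + 5*x/16


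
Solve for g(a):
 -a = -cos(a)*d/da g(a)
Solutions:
 g(a) = C1 + Integral(a/cos(a), a)


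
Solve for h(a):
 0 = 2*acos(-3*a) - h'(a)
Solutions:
 h(a) = C1 + 2*a*acos(-3*a) + 2*sqrt(1 - 9*a^2)/3


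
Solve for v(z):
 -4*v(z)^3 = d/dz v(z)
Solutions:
 v(z) = -sqrt(2)*sqrt(-1/(C1 - 4*z))/2
 v(z) = sqrt(2)*sqrt(-1/(C1 - 4*z))/2


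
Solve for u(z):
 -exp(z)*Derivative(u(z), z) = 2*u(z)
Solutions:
 u(z) = C1*exp(2*exp(-z))


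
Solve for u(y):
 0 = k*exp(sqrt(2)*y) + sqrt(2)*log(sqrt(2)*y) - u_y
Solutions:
 u(y) = C1 + sqrt(2)*k*exp(sqrt(2)*y)/2 + sqrt(2)*y*log(y) + sqrt(2)*y*(-1 + log(2)/2)


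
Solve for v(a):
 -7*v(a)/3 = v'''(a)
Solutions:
 v(a) = C3*exp(-3^(2/3)*7^(1/3)*a/3) + (C1*sin(3^(1/6)*7^(1/3)*a/2) + C2*cos(3^(1/6)*7^(1/3)*a/2))*exp(3^(2/3)*7^(1/3)*a/6)


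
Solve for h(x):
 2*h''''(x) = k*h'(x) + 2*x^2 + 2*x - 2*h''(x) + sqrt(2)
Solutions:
 h(x) = C1 + C2*exp(x*(6^(1/3)*(-9*k + 2*sqrt(3)*sqrt(27*k^2/4 + 4))^(1/3)/12 - 2^(1/3)*3^(5/6)*I*(-9*k + 2*sqrt(3)*sqrt(27*k^2/4 + 4))^(1/3)/12 + 4/((-6^(1/3) + 2^(1/3)*3^(5/6)*I)*(-9*k + 2*sqrt(3)*sqrt(27*k^2/4 + 4))^(1/3)))) + C3*exp(x*(6^(1/3)*(-9*k + 2*sqrt(3)*sqrt(27*k^2/4 + 4))^(1/3)/12 + 2^(1/3)*3^(5/6)*I*(-9*k + 2*sqrt(3)*sqrt(27*k^2/4 + 4))^(1/3)/12 - 4/((6^(1/3) + 2^(1/3)*3^(5/6)*I)*(-9*k + 2*sqrt(3)*sqrt(27*k^2/4 + 4))^(1/3)))) + C4*exp(6^(1/3)*x*(-(-9*k + 2*sqrt(3)*sqrt(27*k^2/4 + 4))^(1/3) + 2*6^(1/3)/(-9*k + 2*sqrt(3)*sqrt(27*k^2/4 + 4))^(1/3))/6) - 2*x^3/(3*k) - x^2/k - sqrt(2)*x/k - 4*x^2/k^2 - 4*x/k^2 - 16*x/k^3


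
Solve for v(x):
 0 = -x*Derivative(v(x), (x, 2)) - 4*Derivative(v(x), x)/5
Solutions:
 v(x) = C1 + C2*x^(1/5)


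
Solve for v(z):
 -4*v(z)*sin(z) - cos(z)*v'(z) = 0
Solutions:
 v(z) = C1*cos(z)^4


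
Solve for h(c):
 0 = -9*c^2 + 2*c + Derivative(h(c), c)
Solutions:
 h(c) = C1 + 3*c^3 - c^2


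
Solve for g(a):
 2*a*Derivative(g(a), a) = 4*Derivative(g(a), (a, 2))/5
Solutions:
 g(a) = C1 + C2*erfi(sqrt(5)*a/2)


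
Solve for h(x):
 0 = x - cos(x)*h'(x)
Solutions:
 h(x) = C1 + Integral(x/cos(x), x)


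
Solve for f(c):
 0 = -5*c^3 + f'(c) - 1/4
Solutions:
 f(c) = C1 + 5*c^4/4 + c/4


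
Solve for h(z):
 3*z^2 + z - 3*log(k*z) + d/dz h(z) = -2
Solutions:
 h(z) = C1 - z^3 - z^2/2 + 3*z*log(k*z) - 5*z


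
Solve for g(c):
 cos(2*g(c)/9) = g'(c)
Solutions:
 -c - 9*log(sin(2*g(c)/9) - 1)/4 + 9*log(sin(2*g(c)/9) + 1)/4 = C1


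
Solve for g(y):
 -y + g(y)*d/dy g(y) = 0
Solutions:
 g(y) = -sqrt(C1 + y^2)
 g(y) = sqrt(C1 + y^2)


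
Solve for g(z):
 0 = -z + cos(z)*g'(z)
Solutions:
 g(z) = C1 + Integral(z/cos(z), z)


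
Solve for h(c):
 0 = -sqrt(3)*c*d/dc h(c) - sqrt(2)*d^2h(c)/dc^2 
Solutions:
 h(c) = C1 + C2*erf(6^(1/4)*c/2)


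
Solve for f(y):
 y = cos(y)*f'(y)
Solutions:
 f(y) = C1 + Integral(y/cos(y), y)


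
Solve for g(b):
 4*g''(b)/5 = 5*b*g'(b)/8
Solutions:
 g(b) = C1 + C2*erfi(5*b/8)


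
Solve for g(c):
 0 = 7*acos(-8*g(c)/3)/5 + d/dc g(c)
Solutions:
 Integral(1/acos(-8*_y/3), (_y, g(c))) = C1 - 7*c/5


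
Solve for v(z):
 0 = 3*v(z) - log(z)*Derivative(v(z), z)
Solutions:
 v(z) = C1*exp(3*li(z))


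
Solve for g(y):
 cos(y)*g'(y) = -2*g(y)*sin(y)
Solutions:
 g(y) = C1*cos(y)^2


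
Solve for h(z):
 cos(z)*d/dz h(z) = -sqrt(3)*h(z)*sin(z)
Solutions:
 h(z) = C1*cos(z)^(sqrt(3))


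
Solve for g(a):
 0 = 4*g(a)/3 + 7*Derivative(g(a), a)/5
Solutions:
 g(a) = C1*exp(-20*a/21)


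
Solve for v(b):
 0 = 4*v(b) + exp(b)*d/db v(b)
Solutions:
 v(b) = C1*exp(4*exp(-b))


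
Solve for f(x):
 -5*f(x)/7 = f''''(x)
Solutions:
 f(x) = (C1*sin(sqrt(2)*5^(1/4)*7^(3/4)*x/14) + C2*cos(sqrt(2)*5^(1/4)*7^(3/4)*x/14))*exp(-sqrt(2)*5^(1/4)*7^(3/4)*x/14) + (C3*sin(sqrt(2)*5^(1/4)*7^(3/4)*x/14) + C4*cos(sqrt(2)*5^(1/4)*7^(3/4)*x/14))*exp(sqrt(2)*5^(1/4)*7^(3/4)*x/14)


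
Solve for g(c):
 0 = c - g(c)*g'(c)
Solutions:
 g(c) = -sqrt(C1 + c^2)
 g(c) = sqrt(C1 + c^2)


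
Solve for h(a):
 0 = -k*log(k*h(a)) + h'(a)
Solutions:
 li(k*h(a))/k = C1 + a*k


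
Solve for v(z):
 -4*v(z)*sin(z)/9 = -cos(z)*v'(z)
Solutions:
 v(z) = C1/cos(z)^(4/9)


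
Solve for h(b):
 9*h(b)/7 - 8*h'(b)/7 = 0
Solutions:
 h(b) = C1*exp(9*b/8)


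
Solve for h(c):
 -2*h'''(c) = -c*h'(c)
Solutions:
 h(c) = C1 + Integral(C2*airyai(2^(2/3)*c/2) + C3*airybi(2^(2/3)*c/2), c)


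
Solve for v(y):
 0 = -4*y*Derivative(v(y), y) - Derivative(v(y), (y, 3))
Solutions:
 v(y) = C1 + Integral(C2*airyai(-2^(2/3)*y) + C3*airybi(-2^(2/3)*y), y)


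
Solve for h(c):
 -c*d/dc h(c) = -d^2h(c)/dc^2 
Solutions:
 h(c) = C1 + C2*erfi(sqrt(2)*c/2)


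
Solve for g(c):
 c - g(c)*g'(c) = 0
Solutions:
 g(c) = -sqrt(C1 + c^2)
 g(c) = sqrt(C1 + c^2)


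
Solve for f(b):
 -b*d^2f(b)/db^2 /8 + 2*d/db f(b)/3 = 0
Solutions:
 f(b) = C1 + C2*b^(19/3)


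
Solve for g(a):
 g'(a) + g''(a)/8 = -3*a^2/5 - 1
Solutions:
 g(a) = C1 + C2*exp(-8*a) - a^3/5 + 3*a^2/40 - 163*a/160


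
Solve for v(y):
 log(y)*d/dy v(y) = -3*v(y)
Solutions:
 v(y) = C1*exp(-3*li(y))


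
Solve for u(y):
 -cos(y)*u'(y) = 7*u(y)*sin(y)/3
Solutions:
 u(y) = C1*cos(y)^(7/3)


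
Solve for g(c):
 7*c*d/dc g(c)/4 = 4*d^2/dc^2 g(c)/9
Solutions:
 g(c) = C1 + C2*erfi(3*sqrt(14)*c/8)


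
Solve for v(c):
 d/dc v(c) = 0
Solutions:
 v(c) = C1


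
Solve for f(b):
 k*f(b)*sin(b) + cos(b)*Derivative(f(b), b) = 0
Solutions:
 f(b) = C1*exp(k*log(cos(b)))


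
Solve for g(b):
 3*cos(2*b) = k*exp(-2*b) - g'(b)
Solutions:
 g(b) = C1 - k*exp(-2*b)/2 - 3*sin(2*b)/2


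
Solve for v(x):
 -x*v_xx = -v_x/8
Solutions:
 v(x) = C1 + C2*x^(9/8)


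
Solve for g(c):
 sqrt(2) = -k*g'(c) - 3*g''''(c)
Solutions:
 g(c) = C1 + C2*exp(3^(2/3)*c*(-k)^(1/3)/3) + C3*exp(c*(-k)^(1/3)*(-3^(2/3) + 3*3^(1/6)*I)/6) + C4*exp(-c*(-k)^(1/3)*(3^(2/3) + 3*3^(1/6)*I)/6) - sqrt(2)*c/k


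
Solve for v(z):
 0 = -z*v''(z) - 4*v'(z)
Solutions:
 v(z) = C1 + C2/z^3


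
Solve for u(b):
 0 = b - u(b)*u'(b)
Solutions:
 u(b) = -sqrt(C1 + b^2)
 u(b) = sqrt(C1 + b^2)


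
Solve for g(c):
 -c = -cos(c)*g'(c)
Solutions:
 g(c) = C1 + Integral(c/cos(c), c)


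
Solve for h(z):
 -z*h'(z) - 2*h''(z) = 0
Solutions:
 h(z) = C1 + C2*erf(z/2)


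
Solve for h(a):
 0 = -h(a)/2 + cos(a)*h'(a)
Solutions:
 h(a) = C1*(sin(a) + 1)^(1/4)/(sin(a) - 1)^(1/4)


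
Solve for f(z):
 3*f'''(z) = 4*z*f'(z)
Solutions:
 f(z) = C1 + Integral(C2*airyai(6^(2/3)*z/3) + C3*airybi(6^(2/3)*z/3), z)


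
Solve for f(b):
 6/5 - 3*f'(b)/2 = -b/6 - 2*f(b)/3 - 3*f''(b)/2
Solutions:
 f(b) = -b/4 + (C1*sin(sqrt(7)*b/6) + C2*cos(sqrt(7)*b/6))*exp(b/2) - 189/80


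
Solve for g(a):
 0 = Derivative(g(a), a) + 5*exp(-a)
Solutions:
 g(a) = C1 + 5*exp(-a)


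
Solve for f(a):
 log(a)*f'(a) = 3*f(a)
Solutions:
 f(a) = C1*exp(3*li(a))


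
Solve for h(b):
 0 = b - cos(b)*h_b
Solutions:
 h(b) = C1 + Integral(b/cos(b), b)


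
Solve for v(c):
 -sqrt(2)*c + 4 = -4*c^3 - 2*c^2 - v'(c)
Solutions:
 v(c) = C1 - c^4 - 2*c^3/3 + sqrt(2)*c^2/2 - 4*c


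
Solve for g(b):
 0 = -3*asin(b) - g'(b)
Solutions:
 g(b) = C1 - 3*b*asin(b) - 3*sqrt(1 - b^2)


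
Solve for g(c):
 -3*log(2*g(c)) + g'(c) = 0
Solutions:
 -Integral(1/(log(_y) + log(2)), (_y, g(c)))/3 = C1 - c


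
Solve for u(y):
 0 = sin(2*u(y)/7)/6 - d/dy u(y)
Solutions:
 -y/6 + 7*log(cos(2*u(y)/7) - 1)/4 - 7*log(cos(2*u(y)/7) + 1)/4 = C1


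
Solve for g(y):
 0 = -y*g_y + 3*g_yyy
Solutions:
 g(y) = C1 + Integral(C2*airyai(3^(2/3)*y/3) + C3*airybi(3^(2/3)*y/3), y)


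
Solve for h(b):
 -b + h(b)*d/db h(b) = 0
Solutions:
 h(b) = -sqrt(C1 + b^2)
 h(b) = sqrt(C1 + b^2)


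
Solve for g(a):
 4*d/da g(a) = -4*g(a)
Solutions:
 g(a) = C1*exp(-a)


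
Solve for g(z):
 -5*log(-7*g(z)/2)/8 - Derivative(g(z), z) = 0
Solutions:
 8*Integral(1/(log(-_y) - log(2) + log(7)), (_y, g(z)))/5 = C1 - z


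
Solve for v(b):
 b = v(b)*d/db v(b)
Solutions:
 v(b) = -sqrt(C1 + b^2)
 v(b) = sqrt(C1 + b^2)


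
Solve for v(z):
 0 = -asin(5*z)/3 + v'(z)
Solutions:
 v(z) = C1 + z*asin(5*z)/3 + sqrt(1 - 25*z^2)/15


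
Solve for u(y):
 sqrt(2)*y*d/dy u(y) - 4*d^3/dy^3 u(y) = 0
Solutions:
 u(y) = C1 + Integral(C2*airyai(sqrt(2)*y/2) + C3*airybi(sqrt(2)*y/2), y)


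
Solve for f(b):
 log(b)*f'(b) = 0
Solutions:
 f(b) = C1


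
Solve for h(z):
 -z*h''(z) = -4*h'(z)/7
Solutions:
 h(z) = C1 + C2*z^(11/7)


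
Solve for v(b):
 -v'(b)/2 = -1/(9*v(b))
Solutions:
 v(b) = -sqrt(C1 + 4*b)/3
 v(b) = sqrt(C1 + 4*b)/3


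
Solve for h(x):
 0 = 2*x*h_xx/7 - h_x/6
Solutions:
 h(x) = C1 + C2*x^(19/12)


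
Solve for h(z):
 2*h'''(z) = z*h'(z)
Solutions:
 h(z) = C1 + Integral(C2*airyai(2^(2/3)*z/2) + C3*airybi(2^(2/3)*z/2), z)


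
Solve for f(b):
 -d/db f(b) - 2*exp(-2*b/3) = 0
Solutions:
 f(b) = C1 + 3*exp(-2*b/3)


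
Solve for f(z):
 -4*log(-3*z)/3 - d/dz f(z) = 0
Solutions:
 f(z) = C1 - 4*z*log(-z)/3 + 4*z*(1 - log(3))/3


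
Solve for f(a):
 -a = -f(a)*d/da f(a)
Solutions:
 f(a) = -sqrt(C1 + a^2)
 f(a) = sqrt(C1 + a^2)


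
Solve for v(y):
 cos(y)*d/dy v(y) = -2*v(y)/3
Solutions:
 v(y) = C1*(sin(y) - 1)^(1/3)/(sin(y) + 1)^(1/3)


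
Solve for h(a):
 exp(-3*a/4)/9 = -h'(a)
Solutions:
 h(a) = C1 + 4*exp(-3*a/4)/27


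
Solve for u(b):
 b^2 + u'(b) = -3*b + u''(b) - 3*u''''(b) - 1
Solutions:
 u(b) = C1 + C2*exp(2^(1/3)*b*(2/(sqrt(77) + 9)^(1/3) + 2^(1/3)*(sqrt(77) + 9)^(1/3))/12)*sin(2^(1/3)*sqrt(3)*b*(-2^(1/3)*(sqrt(77) + 9)^(1/3) + 2/(sqrt(77) + 9)^(1/3))/12) + C3*exp(2^(1/3)*b*(2/(sqrt(77) + 9)^(1/3) + 2^(1/3)*(sqrt(77) + 9)^(1/3))/12)*cos(2^(1/3)*sqrt(3)*b*(-2^(1/3)*(sqrt(77) + 9)^(1/3) + 2/(sqrt(77) + 9)^(1/3))/12) + C4*exp(-2^(1/3)*b*(2/(sqrt(77) + 9)^(1/3) + 2^(1/3)*(sqrt(77) + 9)^(1/3))/6) - b^3/3 - 5*b^2/2 - 6*b


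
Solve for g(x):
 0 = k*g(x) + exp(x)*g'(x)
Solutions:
 g(x) = C1*exp(k*exp(-x))


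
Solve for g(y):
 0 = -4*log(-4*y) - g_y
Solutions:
 g(y) = C1 - 4*y*log(-y) + 4*y*(1 - 2*log(2))


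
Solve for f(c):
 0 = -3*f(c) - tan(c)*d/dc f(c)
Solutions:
 f(c) = C1/sin(c)^3


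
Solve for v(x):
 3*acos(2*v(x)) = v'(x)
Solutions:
 Integral(1/acos(2*_y), (_y, v(x))) = C1 + 3*x


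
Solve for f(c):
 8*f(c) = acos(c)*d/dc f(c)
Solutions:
 f(c) = C1*exp(8*Integral(1/acos(c), c))


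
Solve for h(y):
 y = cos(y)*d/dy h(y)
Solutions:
 h(y) = C1 + Integral(y/cos(y), y)


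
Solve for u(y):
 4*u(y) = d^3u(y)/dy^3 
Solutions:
 u(y) = C3*exp(2^(2/3)*y) + (C1*sin(2^(2/3)*sqrt(3)*y/2) + C2*cos(2^(2/3)*sqrt(3)*y/2))*exp(-2^(2/3)*y/2)


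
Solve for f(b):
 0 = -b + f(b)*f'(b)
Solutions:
 f(b) = -sqrt(C1 + b^2)
 f(b) = sqrt(C1 + b^2)


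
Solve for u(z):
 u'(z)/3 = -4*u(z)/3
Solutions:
 u(z) = C1*exp(-4*z)


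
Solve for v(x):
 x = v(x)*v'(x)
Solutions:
 v(x) = -sqrt(C1 + x^2)
 v(x) = sqrt(C1 + x^2)


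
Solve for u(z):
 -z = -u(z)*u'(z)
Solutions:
 u(z) = -sqrt(C1 + z^2)
 u(z) = sqrt(C1 + z^2)


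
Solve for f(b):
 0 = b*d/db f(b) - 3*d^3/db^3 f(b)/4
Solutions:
 f(b) = C1 + Integral(C2*airyai(6^(2/3)*b/3) + C3*airybi(6^(2/3)*b/3), b)


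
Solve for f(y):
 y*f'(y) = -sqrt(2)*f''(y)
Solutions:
 f(y) = C1 + C2*erf(2^(1/4)*y/2)


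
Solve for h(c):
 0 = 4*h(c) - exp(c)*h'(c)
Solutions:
 h(c) = C1*exp(-4*exp(-c))


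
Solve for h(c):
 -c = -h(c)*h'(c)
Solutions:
 h(c) = -sqrt(C1 + c^2)
 h(c) = sqrt(C1 + c^2)


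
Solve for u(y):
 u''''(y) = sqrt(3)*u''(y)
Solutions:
 u(y) = C1 + C2*y + C3*exp(-3^(1/4)*y) + C4*exp(3^(1/4)*y)


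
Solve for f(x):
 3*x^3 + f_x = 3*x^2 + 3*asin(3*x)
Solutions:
 f(x) = C1 - 3*x^4/4 + x^3 + 3*x*asin(3*x) + sqrt(1 - 9*x^2)


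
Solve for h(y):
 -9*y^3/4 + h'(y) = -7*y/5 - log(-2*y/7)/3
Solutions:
 h(y) = C1 + 9*y^4/16 - 7*y^2/10 - y*log(-y)/3 + y*(-log(2) + 1 + log(7))/3


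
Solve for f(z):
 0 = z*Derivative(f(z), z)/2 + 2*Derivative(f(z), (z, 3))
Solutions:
 f(z) = C1 + Integral(C2*airyai(-2^(1/3)*z/2) + C3*airybi(-2^(1/3)*z/2), z)


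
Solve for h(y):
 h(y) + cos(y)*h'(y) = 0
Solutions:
 h(y) = C1*sqrt(sin(y) - 1)/sqrt(sin(y) + 1)


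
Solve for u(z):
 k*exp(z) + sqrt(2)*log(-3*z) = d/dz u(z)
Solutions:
 u(z) = C1 + k*exp(z) + sqrt(2)*z*log(-z) + sqrt(2)*z*(-1 + log(3))


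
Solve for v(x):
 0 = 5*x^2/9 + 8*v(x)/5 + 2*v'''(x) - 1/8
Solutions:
 v(x) = C3*exp(-10^(2/3)*x/5) - 25*x^2/72 + (C1*sin(10^(2/3)*sqrt(3)*x/10) + C2*cos(10^(2/3)*sqrt(3)*x/10))*exp(10^(2/3)*x/10) + 5/64


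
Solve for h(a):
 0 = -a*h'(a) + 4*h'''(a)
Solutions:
 h(a) = C1 + Integral(C2*airyai(2^(1/3)*a/2) + C3*airybi(2^(1/3)*a/2), a)


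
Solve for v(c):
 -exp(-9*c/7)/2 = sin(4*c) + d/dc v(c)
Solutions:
 v(c) = C1 + cos(4*c)/4 + 7*exp(-9*c/7)/18


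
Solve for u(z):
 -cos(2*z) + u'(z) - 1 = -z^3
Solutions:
 u(z) = C1 - z^4/4 + z + sin(2*z)/2


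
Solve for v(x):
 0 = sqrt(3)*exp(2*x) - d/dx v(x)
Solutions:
 v(x) = C1 + sqrt(3)*exp(2*x)/2


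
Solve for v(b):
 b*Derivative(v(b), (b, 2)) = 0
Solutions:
 v(b) = C1 + C2*b


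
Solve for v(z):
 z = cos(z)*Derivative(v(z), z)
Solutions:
 v(z) = C1 + Integral(z/cos(z), z)


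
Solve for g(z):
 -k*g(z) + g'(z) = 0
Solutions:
 g(z) = C1*exp(k*z)


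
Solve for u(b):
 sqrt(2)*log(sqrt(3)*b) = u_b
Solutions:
 u(b) = C1 + sqrt(2)*b*log(b) - sqrt(2)*b + sqrt(2)*b*log(3)/2


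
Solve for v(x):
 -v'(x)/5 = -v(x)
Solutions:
 v(x) = C1*exp(5*x)


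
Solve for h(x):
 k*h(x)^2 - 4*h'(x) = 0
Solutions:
 h(x) = -4/(C1 + k*x)


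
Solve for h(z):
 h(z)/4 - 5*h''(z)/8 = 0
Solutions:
 h(z) = C1*exp(-sqrt(10)*z/5) + C2*exp(sqrt(10)*z/5)


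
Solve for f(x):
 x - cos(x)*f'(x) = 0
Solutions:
 f(x) = C1 + Integral(x/cos(x), x)


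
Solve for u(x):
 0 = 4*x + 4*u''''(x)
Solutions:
 u(x) = C1 + C2*x + C3*x^2 + C4*x^3 - x^5/120


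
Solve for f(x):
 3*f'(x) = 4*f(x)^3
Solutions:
 f(x) = -sqrt(6)*sqrt(-1/(C1 + 4*x))/2
 f(x) = sqrt(6)*sqrt(-1/(C1 + 4*x))/2


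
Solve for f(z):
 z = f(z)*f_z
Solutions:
 f(z) = -sqrt(C1 + z^2)
 f(z) = sqrt(C1 + z^2)


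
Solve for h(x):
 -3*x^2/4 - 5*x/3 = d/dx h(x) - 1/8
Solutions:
 h(x) = C1 - x^3/4 - 5*x^2/6 + x/8


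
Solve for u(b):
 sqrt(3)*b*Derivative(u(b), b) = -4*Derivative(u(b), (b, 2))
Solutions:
 u(b) = C1 + C2*erf(sqrt(2)*3^(1/4)*b/4)


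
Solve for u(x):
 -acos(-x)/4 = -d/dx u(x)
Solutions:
 u(x) = C1 + x*acos(-x)/4 + sqrt(1 - x^2)/4


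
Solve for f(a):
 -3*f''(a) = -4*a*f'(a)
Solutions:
 f(a) = C1 + C2*erfi(sqrt(6)*a/3)


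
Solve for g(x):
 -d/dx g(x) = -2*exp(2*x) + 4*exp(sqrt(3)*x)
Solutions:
 g(x) = C1 + exp(2*x) - 4*sqrt(3)*exp(sqrt(3)*x)/3


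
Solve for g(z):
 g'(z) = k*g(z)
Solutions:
 g(z) = C1*exp(k*z)


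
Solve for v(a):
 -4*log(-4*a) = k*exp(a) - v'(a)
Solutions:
 v(a) = C1 + 4*a*log(-a) + 4*a*(-1 + 2*log(2)) + k*exp(a)


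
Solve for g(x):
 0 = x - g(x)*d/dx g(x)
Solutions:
 g(x) = -sqrt(C1 + x^2)
 g(x) = sqrt(C1 + x^2)


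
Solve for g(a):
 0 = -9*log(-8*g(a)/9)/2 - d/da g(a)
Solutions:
 2*Integral(1/(log(-_y) - 2*log(3) + 3*log(2)), (_y, g(a)))/9 = C1 - a


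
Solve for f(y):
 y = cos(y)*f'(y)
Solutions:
 f(y) = C1 + Integral(y/cos(y), y)


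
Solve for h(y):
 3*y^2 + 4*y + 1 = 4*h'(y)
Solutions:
 h(y) = C1 + y^3/4 + y^2/2 + y/4


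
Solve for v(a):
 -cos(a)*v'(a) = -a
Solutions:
 v(a) = C1 + Integral(a/cos(a), a)


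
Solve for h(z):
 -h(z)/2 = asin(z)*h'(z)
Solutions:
 h(z) = C1*exp(-Integral(1/asin(z), z)/2)


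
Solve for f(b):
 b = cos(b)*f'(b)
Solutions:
 f(b) = C1 + Integral(b/cos(b), b)


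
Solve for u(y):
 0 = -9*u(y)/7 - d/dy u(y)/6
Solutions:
 u(y) = C1*exp(-54*y/7)


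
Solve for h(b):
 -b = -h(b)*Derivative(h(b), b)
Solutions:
 h(b) = -sqrt(C1 + b^2)
 h(b) = sqrt(C1 + b^2)


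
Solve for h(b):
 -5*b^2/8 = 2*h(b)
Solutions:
 h(b) = -5*b^2/16


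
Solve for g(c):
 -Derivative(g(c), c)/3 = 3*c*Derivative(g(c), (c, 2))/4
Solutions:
 g(c) = C1 + C2*c^(5/9)


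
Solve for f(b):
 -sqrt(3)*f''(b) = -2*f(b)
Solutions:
 f(b) = C1*exp(-sqrt(2)*3^(3/4)*b/3) + C2*exp(sqrt(2)*3^(3/4)*b/3)


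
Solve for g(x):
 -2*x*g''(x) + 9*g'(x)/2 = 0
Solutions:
 g(x) = C1 + C2*x^(13/4)


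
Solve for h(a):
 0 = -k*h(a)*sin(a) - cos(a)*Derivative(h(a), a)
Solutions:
 h(a) = C1*exp(k*log(cos(a)))


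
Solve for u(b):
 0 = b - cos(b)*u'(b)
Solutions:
 u(b) = C1 + Integral(b/cos(b), b)


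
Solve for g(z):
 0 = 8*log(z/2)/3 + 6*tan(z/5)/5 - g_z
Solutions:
 g(z) = C1 + 8*z*log(z)/3 - 8*z/3 - 8*z*log(2)/3 - 6*log(cos(z/5))


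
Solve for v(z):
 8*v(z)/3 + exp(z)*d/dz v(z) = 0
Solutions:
 v(z) = C1*exp(8*exp(-z)/3)


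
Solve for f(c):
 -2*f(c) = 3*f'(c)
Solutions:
 f(c) = C1*exp(-2*c/3)


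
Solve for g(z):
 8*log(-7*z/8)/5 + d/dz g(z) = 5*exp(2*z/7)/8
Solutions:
 g(z) = C1 - 8*z*log(-z)/5 + 8*z*(-log(7) + 1 + 3*log(2))/5 + 35*exp(2*z/7)/16


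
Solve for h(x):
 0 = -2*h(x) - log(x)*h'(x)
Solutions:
 h(x) = C1*exp(-2*li(x))


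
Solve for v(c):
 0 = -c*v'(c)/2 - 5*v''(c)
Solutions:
 v(c) = C1 + C2*erf(sqrt(5)*c/10)


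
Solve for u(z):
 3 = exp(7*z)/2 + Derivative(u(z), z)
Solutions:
 u(z) = C1 + 3*z - exp(7*z)/14


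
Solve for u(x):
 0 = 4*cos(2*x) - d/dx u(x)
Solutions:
 u(x) = C1 + 2*sin(2*x)


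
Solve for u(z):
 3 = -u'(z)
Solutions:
 u(z) = C1 - 3*z


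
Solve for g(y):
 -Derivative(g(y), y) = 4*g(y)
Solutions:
 g(y) = C1*exp(-4*y)


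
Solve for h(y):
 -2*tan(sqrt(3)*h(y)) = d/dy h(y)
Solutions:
 h(y) = sqrt(3)*(pi - asin(C1*exp(-2*sqrt(3)*y)))/3
 h(y) = sqrt(3)*asin(C1*exp(-2*sqrt(3)*y))/3


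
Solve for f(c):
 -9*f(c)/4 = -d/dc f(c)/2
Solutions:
 f(c) = C1*exp(9*c/2)


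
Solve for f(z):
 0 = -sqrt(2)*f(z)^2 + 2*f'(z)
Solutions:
 f(z) = -2/(C1 + sqrt(2)*z)


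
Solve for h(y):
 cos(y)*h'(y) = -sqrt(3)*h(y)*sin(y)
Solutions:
 h(y) = C1*cos(y)^(sqrt(3))


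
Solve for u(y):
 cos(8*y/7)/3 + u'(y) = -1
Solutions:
 u(y) = C1 - y - 7*sin(8*y/7)/24


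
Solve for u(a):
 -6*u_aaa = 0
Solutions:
 u(a) = C1 + C2*a + C3*a^2


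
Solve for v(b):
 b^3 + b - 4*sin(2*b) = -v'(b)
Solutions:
 v(b) = C1 - b^4/4 - b^2/2 - 2*cos(2*b)


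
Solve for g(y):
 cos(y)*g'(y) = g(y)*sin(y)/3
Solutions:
 g(y) = C1/cos(y)^(1/3)


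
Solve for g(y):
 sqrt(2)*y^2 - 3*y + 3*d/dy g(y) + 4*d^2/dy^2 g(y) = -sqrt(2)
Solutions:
 g(y) = C1 + C2*exp(-3*y/4) - sqrt(2)*y^3/9 + y^2/2 + 4*sqrt(2)*y^2/9 - 41*sqrt(2)*y/27 - 4*y/3


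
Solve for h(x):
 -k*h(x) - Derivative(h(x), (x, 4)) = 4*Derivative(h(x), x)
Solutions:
 h(x) = C1*exp(x*Piecewise((-sqrt(2)*sqrt(-(-2)^(1/3))/2 + sqrt(2*(-2)^(1/3) + 4*sqrt(2)/sqrt(-(-2)^(1/3)))/2, Eq(k, 0)), (-sqrt(2*k/(3*(sqrt(1 - k^3/27) + 1)^(1/3)) + 2*(sqrt(1 - k^3/27) + 1)^(1/3))/2 + sqrt(-2*k/(3*(sqrt(1 - k^3/27) + 1)^(1/3)) - 2*(sqrt(1 - k^3/27) + 1)^(1/3) + 8/sqrt(2*k/(3*(sqrt(1 - k^3/27) + 1)^(1/3)) + 2*(sqrt(1 - k^3/27) + 1)^(1/3)))/2, True))) + C2*exp(x*Piecewise((sqrt(2)*sqrt(-(-2)^(1/3))/2 - sqrt(-4*sqrt(2)/sqrt(-(-2)^(1/3)) + 2*(-2)^(1/3))/2, Eq(k, 0)), (sqrt(2*k/(3*(sqrt(1 - k^3/27) + 1)^(1/3)) + 2*(sqrt(1 - k^3/27) + 1)^(1/3))/2 - sqrt(-2*k/(3*(sqrt(1 - k^3/27) + 1)^(1/3)) - 2*(sqrt(1 - k^3/27) + 1)^(1/3) - 8/sqrt(2*k/(3*(sqrt(1 - k^3/27) + 1)^(1/3)) + 2*(sqrt(1 - k^3/27) + 1)^(1/3)))/2, True))) + C3*exp(x*Piecewise((-sqrt(2*(-2)^(1/3) + 4*sqrt(2)/sqrt(-(-2)^(1/3)))/2 - sqrt(2)*sqrt(-(-2)^(1/3))/2, Eq(k, 0)), (-sqrt(2*k/(3*(sqrt(1 - k^3/27) + 1)^(1/3)) + 2*(sqrt(1 - k^3/27) + 1)^(1/3))/2 - sqrt(-2*k/(3*(sqrt(1 - k^3/27) + 1)^(1/3)) - 2*(sqrt(1 - k^3/27) + 1)^(1/3) + 8/sqrt(2*k/(3*(sqrt(1 - k^3/27) + 1)^(1/3)) + 2*(sqrt(1 - k^3/27) + 1)^(1/3)))/2, True))) + C4*exp(x*Piecewise((sqrt(-4*sqrt(2)/sqrt(-(-2)^(1/3)) + 2*(-2)^(1/3))/2 + sqrt(2)*sqrt(-(-2)^(1/3))/2, Eq(k, 0)), (sqrt(2*k/(3*(sqrt(1 - k^3/27) + 1)^(1/3)) + 2*(sqrt(1 - k^3/27) + 1)^(1/3))/2 + sqrt(-2*k/(3*(sqrt(1 - k^3/27) + 1)^(1/3)) - 2*(sqrt(1 - k^3/27) + 1)^(1/3) - 8/sqrt(2*k/(3*(sqrt(1 - k^3/27) + 1)^(1/3)) + 2*(sqrt(1 - k^3/27) + 1)^(1/3)))/2, True)))


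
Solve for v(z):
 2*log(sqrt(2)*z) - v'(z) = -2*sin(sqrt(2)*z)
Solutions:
 v(z) = C1 + 2*z*log(z) - 2*z + z*log(2) - sqrt(2)*cos(sqrt(2)*z)


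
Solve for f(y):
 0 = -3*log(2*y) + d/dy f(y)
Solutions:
 f(y) = C1 + 3*y*log(y) - 3*y + y*log(8)


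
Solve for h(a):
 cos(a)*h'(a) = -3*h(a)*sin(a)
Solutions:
 h(a) = C1*cos(a)^3


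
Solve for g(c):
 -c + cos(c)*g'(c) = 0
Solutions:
 g(c) = C1 + Integral(c/cos(c), c)


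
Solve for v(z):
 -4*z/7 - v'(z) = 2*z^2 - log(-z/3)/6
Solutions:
 v(z) = C1 - 2*z^3/3 - 2*z^2/7 + z*log(-z)/6 + z*(-log(3) - 1)/6


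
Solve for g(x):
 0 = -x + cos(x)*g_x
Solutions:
 g(x) = C1 + Integral(x/cos(x), x)


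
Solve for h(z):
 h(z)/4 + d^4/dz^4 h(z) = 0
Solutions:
 h(z) = (C1*sin(z/2) + C2*cos(z/2))*exp(-z/2) + (C3*sin(z/2) + C4*cos(z/2))*exp(z/2)


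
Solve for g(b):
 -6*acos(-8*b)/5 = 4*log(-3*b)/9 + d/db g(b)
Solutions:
 g(b) = C1 - 4*b*log(-b)/9 - 6*b*acos(-8*b)/5 - 4*b*log(3)/9 + 4*b/9 - 3*sqrt(1 - 64*b^2)/20


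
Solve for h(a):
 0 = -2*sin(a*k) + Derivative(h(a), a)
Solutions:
 h(a) = C1 - 2*cos(a*k)/k


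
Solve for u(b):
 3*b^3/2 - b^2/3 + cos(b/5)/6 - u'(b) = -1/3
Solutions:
 u(b) = C1 + 3*b^4/8 - b^3/9 + b/3 + 5*sin(b/5)/6


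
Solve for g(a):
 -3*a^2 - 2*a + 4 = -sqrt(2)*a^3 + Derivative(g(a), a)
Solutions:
 g(a) = C1 + sqrt(2)*a^4/4 - a^3 - a^2 + 4*a


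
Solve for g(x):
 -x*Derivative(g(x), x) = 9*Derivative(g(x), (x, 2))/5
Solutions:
 g(x) = C1 + C2*erf(sqrt(10)*x/6)


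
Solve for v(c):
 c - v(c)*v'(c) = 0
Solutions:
 v(c) = -sqrt(C1 + c^2)
 v(c) = sqrt(C1 + c^2)


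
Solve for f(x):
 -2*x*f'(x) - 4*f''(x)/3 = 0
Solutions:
 f(x) = C1 + C2*erf(sqrt(3)*x/2)


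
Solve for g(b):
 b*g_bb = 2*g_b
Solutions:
 g(b) = C1 + C2*b^3


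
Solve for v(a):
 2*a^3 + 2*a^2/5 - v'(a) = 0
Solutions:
 v(a) = C1 + a^4/2 + 2*a^3/15


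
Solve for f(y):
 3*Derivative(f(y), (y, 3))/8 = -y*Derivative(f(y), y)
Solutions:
 f(y) = C1 + Integral(C2*airyai(-2*3^(2/3)*y/3) + C3*airybi(-2*3^(2/3)*y/3), y)


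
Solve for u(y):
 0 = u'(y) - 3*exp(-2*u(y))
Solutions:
 u(y) = log(-sqrt(C1 + 6*y))
 u(y) = log(C1 + 6*y)/2


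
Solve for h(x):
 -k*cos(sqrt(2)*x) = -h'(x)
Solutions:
 h(x) = C1 + sqrt(2)*k*sin(sqrt(2)*x)/2


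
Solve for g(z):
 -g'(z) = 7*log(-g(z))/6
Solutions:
 -li(-g(z)) = C1 - 7*z/6


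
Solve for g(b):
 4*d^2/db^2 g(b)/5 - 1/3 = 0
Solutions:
 g(b) = C1 + C2*b + 5*b^2/24


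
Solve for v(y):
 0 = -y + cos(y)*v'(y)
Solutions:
 v(y) = C1 + Integral(y/cos(y), y)


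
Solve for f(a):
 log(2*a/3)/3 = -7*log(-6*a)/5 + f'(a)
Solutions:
 f(a) = C1 + 26*a*log(a)/15 + a*(-26/15 + log(6144)/15 + log(6) + 7*I*pi/5)


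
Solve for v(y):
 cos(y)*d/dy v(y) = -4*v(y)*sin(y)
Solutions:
 v(y) = C1*cos(y)^4


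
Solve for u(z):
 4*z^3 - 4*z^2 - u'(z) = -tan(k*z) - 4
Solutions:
 u(z) = C1 + z^4 - 4*z^3/3 + 4*z + Piecewise((-log(cos(k*z))/k, Ne(k, 0)), (0, True))


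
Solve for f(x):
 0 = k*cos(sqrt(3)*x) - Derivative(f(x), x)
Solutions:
 f(x) = C1 + sqrt(3)*k*sin(sqrt(3)*x)/3


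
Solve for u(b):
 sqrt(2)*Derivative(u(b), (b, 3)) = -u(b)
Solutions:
 u(b) = C3*exp(-2^(5/6)*b/2) + (C1*sin(2^(5/6)*sqrt(3)*b/4) + C2*cos(2^(5/6)*sqrt(3)*b/4))*exp(2^(5/6)*b/4)


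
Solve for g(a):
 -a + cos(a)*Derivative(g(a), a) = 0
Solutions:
 g(a) = C1 + Integral(a/cos(a), a)


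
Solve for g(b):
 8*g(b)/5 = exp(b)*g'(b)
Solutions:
 g(b) = C1*exp(-8*exp(-b)/5)


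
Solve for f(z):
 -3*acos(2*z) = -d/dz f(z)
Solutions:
 f(z) = C1 + 3*z*acos(2*z) - 3*sqrt(1 - 4*z^2)/2


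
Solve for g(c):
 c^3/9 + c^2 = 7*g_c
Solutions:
 g(c) = C1 + c^4/252 + c^3/21


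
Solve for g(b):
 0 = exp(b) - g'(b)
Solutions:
 g(b) = C1 + exp(b)


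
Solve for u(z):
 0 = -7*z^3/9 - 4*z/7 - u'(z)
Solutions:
 u(z) = C1 - 7*z^4/36 - 2*z^2/7


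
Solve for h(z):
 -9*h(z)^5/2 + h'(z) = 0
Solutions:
 h(z) = -(-1/(C1 + 18*z))^(1/4)
 h(z) = (-1/(C1 + 18*z))^(1/4)
 h(z) = -I*(-1/(C1 + 18*z))^(1/4)
 h(z) = I*(-1/(C1 + 18*z))^(1/4)


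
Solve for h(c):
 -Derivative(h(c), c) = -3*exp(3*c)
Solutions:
 h(c) = C1 + exp(3*c)


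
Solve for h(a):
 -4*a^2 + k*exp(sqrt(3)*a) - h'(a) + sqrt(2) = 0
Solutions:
 h(a) = C1 - 4*a^3/3 + sqrt(2)*a + sqrt(3)*k*exp(sqrt(3)*a)/3


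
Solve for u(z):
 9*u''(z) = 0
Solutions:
 u(z) = C1 + C2*z


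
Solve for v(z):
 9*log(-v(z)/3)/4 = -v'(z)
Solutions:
 4*Integral(1/(log(-_y) - log(3)), (_y, v(z)))/9 = C1 - z


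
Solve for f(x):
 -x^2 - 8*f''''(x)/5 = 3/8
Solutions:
 f(x) = C1 + C2*x + C3*x^2 + C4*x^3 - x^6/576 - 5*x^4/512


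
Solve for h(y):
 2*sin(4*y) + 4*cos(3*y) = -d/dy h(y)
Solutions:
 h(y) = C1 - 4*sin(3*y)/3 + cos(4*y)/2


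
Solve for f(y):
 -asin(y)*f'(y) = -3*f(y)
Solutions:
 f(y) = C1*exp(3*Integral(1/asin(y), y))


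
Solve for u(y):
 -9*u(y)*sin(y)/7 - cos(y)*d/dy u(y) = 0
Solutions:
 u(y) = C1*cos(y)^(9/7)


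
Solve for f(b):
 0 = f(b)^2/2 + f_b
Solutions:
 f(b) = 2/(C1 + b)


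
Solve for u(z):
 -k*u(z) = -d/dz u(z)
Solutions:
 u(z) = C1*exp(k*z)


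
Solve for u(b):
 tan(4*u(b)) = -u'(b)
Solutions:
 u(b) = -asin(C1*exp(-4*b))/4 + pi/4
 u(b) = asin(C1*exp(-4*b))/4


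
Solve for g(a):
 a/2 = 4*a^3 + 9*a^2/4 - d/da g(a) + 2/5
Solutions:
 g(a) = C1 + a^4 + 3*a^3/4 - a^2/4 + 2*a/5


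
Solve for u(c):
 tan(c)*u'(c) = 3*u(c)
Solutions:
 u(c) = C1*sin(c)^3


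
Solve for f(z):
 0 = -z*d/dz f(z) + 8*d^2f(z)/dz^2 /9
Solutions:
 f(z) = C1 + C2*erfi(3*z/4)


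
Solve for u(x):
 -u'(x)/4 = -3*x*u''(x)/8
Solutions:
 u(x) = C1 + C2*x^(5/3)


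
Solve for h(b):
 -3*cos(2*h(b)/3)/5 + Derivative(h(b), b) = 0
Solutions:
 -3*b/5 - 3*log(sin(2*h(b)/3) - 1)/4 + 3*log(sin(2*h(b)/3) + 1)/4 = C1


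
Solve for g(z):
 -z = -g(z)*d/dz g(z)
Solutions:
 g(z) = -sqrt(C1 + z^2)
 g(z) = sqrt(C1 + z^2)


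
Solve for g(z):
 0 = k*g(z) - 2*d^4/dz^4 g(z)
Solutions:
 g(z) = C1*exp(-2^(3/4)*k^(1/4)*z/2) + C2*exp(2^(3/4)*k^(1/4)*z/2) + C3*exp(-2^(3/4)*I*k^(1/4)*z/2) + C4*exp(2^(3/4)*I*k^(1/4)*z/2)


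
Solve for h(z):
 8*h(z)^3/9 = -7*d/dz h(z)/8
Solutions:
 h(z) = -3*sqrt(14)*sqrt(-1/(C1 - 64*z))/2
 h(z) = 3*sqrt(14)*sqrt(-1/(C1 - 64*z))/2


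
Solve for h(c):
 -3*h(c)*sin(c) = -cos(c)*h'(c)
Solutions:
 h(c) = C1/cos(c)^3


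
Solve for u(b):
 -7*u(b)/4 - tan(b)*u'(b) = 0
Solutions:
 u(b) = C1/sin(b)^(7/4)


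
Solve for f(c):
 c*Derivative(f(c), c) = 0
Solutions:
 f(c) = C1


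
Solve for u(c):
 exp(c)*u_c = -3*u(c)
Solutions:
 u(c) = C1*exp(3*exp(-c))


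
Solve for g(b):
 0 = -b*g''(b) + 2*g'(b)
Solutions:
 g(b) = C1 + C2*b^3


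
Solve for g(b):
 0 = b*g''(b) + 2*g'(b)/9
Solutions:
 g(b) = C1 + C2*b^(7/9)


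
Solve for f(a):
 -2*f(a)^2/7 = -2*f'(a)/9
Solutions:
 f(a) = -7/(C1 + 9*a)


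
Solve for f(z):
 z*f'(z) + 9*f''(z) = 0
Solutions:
 f(z) = C1 + C2*erf(sqrt(2)*z/6)


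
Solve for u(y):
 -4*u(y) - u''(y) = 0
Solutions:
 u(y) = C1*sin(2*y) + C2*cos(2*y)


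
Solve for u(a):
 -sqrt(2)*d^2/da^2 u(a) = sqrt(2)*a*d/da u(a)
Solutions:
 u(a) = C1 + C2*erf(sqrt(2)*a/2)


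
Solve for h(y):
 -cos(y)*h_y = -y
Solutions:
 h(y) = C1 + Integral(y/cos(y), y)


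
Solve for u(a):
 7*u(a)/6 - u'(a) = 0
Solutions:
 u(a) = C1*exp(7*a/6)


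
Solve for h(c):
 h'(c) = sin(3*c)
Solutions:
 h(c) = C1 - cos(3*c)/3


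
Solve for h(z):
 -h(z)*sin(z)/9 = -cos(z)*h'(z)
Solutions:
 h(z) = C1/cos(z)^(1/9)


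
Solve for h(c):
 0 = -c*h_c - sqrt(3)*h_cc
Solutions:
 h(c) = C1 + C2*erf(sqrt(2)*3^(3/4)*c/6)


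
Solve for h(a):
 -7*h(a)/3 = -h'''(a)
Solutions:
 h(a) = C3*exp(3^(2/3)*7^(1/3)*a/3) + (C1*sin(3^(1/6)*7^(1/3)*a/2) + C2*cos(3^(1/6)*7^(1/3)*a/2))*exp(-3^(2/3)*7^(1/3)*a/6)


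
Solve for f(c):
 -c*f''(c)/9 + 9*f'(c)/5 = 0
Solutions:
 f(c) = C1 + C2*c^(86/5)


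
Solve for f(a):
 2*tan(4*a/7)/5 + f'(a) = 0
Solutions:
 f(a) = C1 + 7*log(cos(4*a/7))/10


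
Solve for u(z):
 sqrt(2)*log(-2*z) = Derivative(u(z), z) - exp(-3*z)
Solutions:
 u(z) = C1 + sqrt(2)*z*log(-z) + sqrt(2)*z*(-1 + log(2)) - exp(-3*z)/3


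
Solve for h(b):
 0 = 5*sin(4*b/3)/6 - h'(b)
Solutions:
 h(b) = C1 - 5*cos(4*b/3)/8


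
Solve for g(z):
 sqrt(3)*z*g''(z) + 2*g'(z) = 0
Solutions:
 g(z) = C1 + C2*z^(1 - 2*sqrt(3)/3)


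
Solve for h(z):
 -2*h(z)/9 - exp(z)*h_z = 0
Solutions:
 h(z) = C1*exp(2*exp(-z)/9)


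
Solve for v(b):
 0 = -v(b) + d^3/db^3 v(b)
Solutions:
 v(b) = C3*exp(b) + (C1*sin(sqrt(3)*b/2) + C2*cos(sqrt(3)*b/2))*exp(-b/2)


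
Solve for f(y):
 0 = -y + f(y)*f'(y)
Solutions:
 f(y) = -sqrt(C1 + y^2)
 f(y) = sqrt(C1 + y^2)


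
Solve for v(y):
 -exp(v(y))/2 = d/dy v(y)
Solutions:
 v(y) = log(1/(C1 + y)) + log(2)


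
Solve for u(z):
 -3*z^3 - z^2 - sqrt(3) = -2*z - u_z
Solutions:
 u(z) = C1 + 3*z^4/4 + z^3/3 - z^2 + sqrt(3)*z


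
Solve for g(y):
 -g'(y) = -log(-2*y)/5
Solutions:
 g(y) = C1 + y*log(-y)/5 + y*(-1 + log(2))/5


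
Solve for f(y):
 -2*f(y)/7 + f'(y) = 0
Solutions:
 f(y) = C1*exp(2*y/7)


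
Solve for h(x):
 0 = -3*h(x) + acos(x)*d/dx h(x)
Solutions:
 h(x) = C1*exp(3*Integral(1/acos(x), x))


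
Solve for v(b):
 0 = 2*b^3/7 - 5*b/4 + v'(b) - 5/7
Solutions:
 v(b) = C1 - b^4/14 + 5*b^2/8 + 5*b/7


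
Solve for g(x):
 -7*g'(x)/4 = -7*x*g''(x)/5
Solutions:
 g(x) = C1 + C2*x^(9/4)


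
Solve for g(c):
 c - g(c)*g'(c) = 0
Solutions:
 g(c) = -sqrt(C1 + c^2)
 g(c) = sqrt(C1 + c^2)


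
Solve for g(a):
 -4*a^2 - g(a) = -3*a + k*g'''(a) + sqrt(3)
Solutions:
 g(a) = C1*exp(a*(-1/k)^(1/3)) + C2*exp(a*(-1/k)^(1/3)*(-1 + sqrt(3)*I)/2) + C3*exp(-a*(-1/k)^(1/3)*(1 + sqrt(3)*I)/2) - 4*a^2 + 3*a - sqrt(3)


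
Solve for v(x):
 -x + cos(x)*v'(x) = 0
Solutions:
 v(x) = C1 + Integral(x/cos(x), x)


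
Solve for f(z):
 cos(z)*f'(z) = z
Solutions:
 f(z) = C1 + Integral(z/cos(z), z)


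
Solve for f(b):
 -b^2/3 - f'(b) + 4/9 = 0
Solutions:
 f(b) = C1 - b^3/9 + 4*b/9


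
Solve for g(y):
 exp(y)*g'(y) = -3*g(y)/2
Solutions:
 g(y) = C1*exp(3*exp(-y)/2)


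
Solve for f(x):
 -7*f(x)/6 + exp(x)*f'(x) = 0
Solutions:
 f(x) = C1*exp(-7*exp(-x)/6)


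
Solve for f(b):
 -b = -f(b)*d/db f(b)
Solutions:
 f(b) = -sqrt(C1 + b^2)
 f(b) = sqrt(C1 + b^2)


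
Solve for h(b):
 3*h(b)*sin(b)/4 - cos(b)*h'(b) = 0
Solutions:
 h(b) = C1/cos(b)^(3/4)


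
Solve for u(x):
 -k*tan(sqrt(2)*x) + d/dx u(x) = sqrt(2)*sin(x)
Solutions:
 u(x) = C1 - sqrt(2)*k*log(cos(sqrt(2)*x))/2 - sqrt(2)*cos(x)


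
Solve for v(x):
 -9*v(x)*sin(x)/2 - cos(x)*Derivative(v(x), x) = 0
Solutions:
 v(x) = C1*cos(x)^(9/2)
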